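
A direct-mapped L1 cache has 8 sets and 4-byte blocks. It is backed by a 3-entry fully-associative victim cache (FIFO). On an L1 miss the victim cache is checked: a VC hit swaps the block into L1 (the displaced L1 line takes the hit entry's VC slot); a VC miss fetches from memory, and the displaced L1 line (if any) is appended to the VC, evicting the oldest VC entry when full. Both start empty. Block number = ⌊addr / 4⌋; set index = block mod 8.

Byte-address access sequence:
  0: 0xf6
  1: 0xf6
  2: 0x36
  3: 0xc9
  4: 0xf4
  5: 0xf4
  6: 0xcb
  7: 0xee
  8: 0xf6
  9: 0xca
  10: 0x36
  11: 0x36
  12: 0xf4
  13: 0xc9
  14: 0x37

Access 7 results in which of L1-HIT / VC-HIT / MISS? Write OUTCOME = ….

OUTCOME = MISS

0: 0xf6 (blk 61, set 5) → MISS  vc=[]
1: 0xf6 (blk 61, set 5) → L1-HIT  vc=[]
2: 0x36 (blk 13, set 5) → MISS  vc=[61]
3: 0xc9 (blk 50, set 2) → MISS  vc=[61]
4: 0xf4 (blk 61, set 5) → VC-HIT  vc=[13]
5: 0xf4 (blk 61, set 5) → L1-HIT  vc=[13]
6: 0xcb (blk 50, set 2) → L1-HIT  vc=[13]
7: 0xee (blk 59, set 3) → MISS  vc=[13]
8: 0xf6 (blk 61, set 5) → L1-HIT  vc=[13]
9: 0xca (blk 50, set 2) → L1-HIT  vc=[13]
10: 0x36 (blk 13, set 5) → VC-HIT  vc=[61]
11: 0x36 (blk 13, set 5) → L1-HIT  vc=[61]
12: 0xf4 (blk 61, set 5) → VC-HIT  vc=[13]
13: 0xc9 (blk 50, set 2) → L1-HIT  vc=[13]
14: 0x37 (blk 13, set 5) → VC-HIT  vc=[61]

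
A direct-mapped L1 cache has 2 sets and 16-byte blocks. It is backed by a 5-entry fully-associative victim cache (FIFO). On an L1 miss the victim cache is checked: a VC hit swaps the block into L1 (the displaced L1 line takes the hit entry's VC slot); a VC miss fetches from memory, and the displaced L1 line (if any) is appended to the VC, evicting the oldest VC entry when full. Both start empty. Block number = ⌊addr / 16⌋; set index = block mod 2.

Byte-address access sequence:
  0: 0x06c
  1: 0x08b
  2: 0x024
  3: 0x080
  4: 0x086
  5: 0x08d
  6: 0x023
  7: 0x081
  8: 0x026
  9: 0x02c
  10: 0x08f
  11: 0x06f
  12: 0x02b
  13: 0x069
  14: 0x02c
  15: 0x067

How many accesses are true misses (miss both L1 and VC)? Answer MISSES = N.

#0 0x6c→b6/s0 MISS; vc=[]
#1 0x8b→b8/s0 MISS; vc=[6]
#2 0x24→b2/s0 MISS; vc=[6,8]
#3 0x80→b8/s0 VC-HIT; vc=[6,2]
#4 0x86→b8/s0 L1-HIT; vc=[6,2]
#5 0x8d→b8/s0 L1-HIT; vc=[6,2]
#6 0x23→b2/s0 VC-HIT; vc=[6,8]
#7 0x81→b8/s0 VC-HIT; vc=[6,2]
#8 0x26→b2/s0 VC-HIT; vc=[6,8]
#9 0x2c→b2/s0 L1-HIT; vc=[6,8]
#10 0x8f→b8/s0 VC-HIT; vc=[6,2]
#11 0x6f→b6/s0 VC-HIT; vc=[8,2]
#12 0x2b→b2/s0 VC-HIT; vc=[8,6]
#13 0x69→b6/s0 VC-HIT; vc=[8,2]
#14 0x2c→b2/s0 VC-HIT; vc=[8,6]
#15 0x67→b6/s0 VC-HIT; vc=[8,2]

MISSES = 3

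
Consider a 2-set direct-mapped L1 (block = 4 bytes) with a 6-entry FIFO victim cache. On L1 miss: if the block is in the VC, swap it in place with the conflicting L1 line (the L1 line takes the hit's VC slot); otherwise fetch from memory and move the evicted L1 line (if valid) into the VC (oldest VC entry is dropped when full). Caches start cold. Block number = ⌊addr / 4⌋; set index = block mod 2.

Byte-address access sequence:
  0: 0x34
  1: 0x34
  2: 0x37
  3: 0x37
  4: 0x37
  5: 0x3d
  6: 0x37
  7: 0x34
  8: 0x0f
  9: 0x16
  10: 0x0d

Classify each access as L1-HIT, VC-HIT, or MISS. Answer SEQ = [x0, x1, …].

0: 0x34 (blk 13, set 1) → MISS  vc=[]
1: 0x34 (blk 13, set 1) → L1-HIT  vc=[]
2: 0x37 (blk 13, set 1) → L1-HIT  vc=[]
3: 0x37 (blk 13, set 1) → L1-HIT  vc=[]
4: 0x37 (blk 13, set 1) → L1-HIT  vc=[]
5: 0x3d (blk 15, set 1) → MISS  vc=[13]
6: 0x37 (blk 13, set 1) → VC-HIT  vc=[15]
7: 0x34 (blk 13, set 1) → L1-HIT  vc=[15]
8: 0xf (blk 3, set 1) → MISS  vc=[15, 13]
9: 0x16 (blk 5, set 1) → MISS  vc=[15, 13, 3]
10: 0xd (blk 3, set 1) → VC-HIT  vc=[15, 13, 5]

SEQ = [MISS, L1-HIT, L1-HIT, L1-HIT, L1-HIT, MISS, VC-HIT, L1-HIT, MISS, MISS, VC-HIT]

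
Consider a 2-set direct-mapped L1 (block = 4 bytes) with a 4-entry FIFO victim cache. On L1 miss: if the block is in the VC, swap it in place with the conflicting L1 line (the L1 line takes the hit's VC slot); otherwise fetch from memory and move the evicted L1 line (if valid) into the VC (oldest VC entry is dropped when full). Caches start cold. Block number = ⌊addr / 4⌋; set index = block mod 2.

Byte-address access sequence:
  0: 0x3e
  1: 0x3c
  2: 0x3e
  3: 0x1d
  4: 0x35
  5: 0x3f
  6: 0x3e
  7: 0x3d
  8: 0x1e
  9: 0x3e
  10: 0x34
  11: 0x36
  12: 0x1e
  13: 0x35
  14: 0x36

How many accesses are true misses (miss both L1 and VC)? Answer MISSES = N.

#0 0x3e→b15/s1 MISS; vc=[]
#1 0x3c→b15/s1 L1-HIT; vc=[]
#2 0x3e→b15/s1 L1-HIT; vc=[]
#3 0x1d→b7/s1 MISS; vc=[15]
#4 0x35→b13/s1 MISS; vc=[15,7]
#5 0x3f→b15/s1 VC-HIT; vc=[13,7]
#6 0x3e→b15/s1 L1-HIT; vc=[13,7]
#7 0x3d→b15/s1 L1-HIT; vc=[13,7]
#8 0x1e→b7/s1 VC-HIT; vc=[13,15]
#9 0x3e→b15/s1 VC-HIT; vc=[13,7]
#10 0x34→b13/s1 VC-HIT; vc=[15,7]
#11 0x36→b13/s1 L1-HIT; vc=[15,7]
#12 0x1e→b7/s1 VC-HIT; vc=[15,13]
#13 0x35→b13/s1 VC-HIT; vc=[15,7]
#14 0x36→b13/s1 L1-HIT; vc=[15,7]

MISSES = 3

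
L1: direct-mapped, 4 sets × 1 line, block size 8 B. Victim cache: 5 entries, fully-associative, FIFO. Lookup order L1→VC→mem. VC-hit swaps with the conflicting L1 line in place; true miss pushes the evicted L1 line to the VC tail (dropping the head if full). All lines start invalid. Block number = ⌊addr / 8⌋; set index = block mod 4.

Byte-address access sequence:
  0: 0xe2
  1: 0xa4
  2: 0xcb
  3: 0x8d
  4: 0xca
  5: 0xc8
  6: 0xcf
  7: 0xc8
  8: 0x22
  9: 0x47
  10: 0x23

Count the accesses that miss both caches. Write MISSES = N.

MISSES = 6

  [0] addr=0xe2 blk=28 s=0: MISS | VC []
  [1] addr=0xa4 blk=20 s=0: MISS | VC [28]
  [2] addr=0xcb blk=25 s=1: MISS | VC [28]
  [3] addr=0x8d blk=17 s=1: MISS | VC [28, 25]
  [4] addr=0xca blk=25 s=1: VC-HIT | VC [28, 17]
  [5] addr=0xc8 blk=25 s=1: L1-HIT | VC [28, 17]
  [6] addr=0xcf blk=25 s=1: L1-HIT | VC [28, 17]
  [7] addr=0xc8 blk=25 s=1: L1-HIT | VC [28, 17]
  [8] addr=0x22 blk=4 s=0: MISS | VC [28, 17, 20]
  [9] addr=0x47 blk=8 s=0: MISS | VC [28, 17, 20, 4]
  [10] addr=0x23 blk=4 s=0: VC-HIT | VC [28, 17, 20, 8]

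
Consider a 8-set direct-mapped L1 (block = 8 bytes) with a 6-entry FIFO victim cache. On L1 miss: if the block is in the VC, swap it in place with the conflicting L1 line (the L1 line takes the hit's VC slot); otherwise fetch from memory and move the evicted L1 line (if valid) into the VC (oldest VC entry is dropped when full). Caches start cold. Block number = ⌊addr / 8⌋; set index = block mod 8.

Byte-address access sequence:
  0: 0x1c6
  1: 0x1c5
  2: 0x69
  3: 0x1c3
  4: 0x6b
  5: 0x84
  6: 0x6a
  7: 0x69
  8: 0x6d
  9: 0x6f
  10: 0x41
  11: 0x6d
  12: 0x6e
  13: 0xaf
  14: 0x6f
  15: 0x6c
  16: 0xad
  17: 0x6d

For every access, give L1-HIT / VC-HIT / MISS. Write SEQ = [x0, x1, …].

  [0] addr=0x1c6 blk=56 s=0: MISS | VC []
  [1] addr=0x1c5 blk=56 s=0: L1-HIT | VC []
  [2] addr=0x69 blk=13 s=5: MISS | VC []
  [3] addr=0x1c3 blk=56 s=0: L1-HIT | VC []
  [4] addr=0x6b blk=13 s=5: L1-HIT | VC []
  [5] addr=0x84 blk=16 s=0: MISS | VC [56]
  [6] addr=0x6a blk=13 s=5: L1-HIT | VC [56]
  [7] addr=0x69 blk=13 s=5: L1-HIT | VC [56]
  [8] addr=0x6d blk=13 s=5: L1-HIT | VC [56]
  [9] addr=0x6f blk=13 s=5: L1-HIT | VC [56]
  [10] addr=0x41 blk=8 s=0: MISS | VC [56, 16]
  [11] addr=0x6d blk=13 s=5: L1-HIT | VC [56, 16]
  [12] addr=0x6e blk=13 s=5: L1-HIT | VC [56, 16]
  [13] addr=0xaf blk=21 s=5: MISS | VC [56, 16, 13]
  [14] addr=0x6f blk=13 s=5: VC-HIT | VC [56, 16, 21]
  [15] addr=0x6c blk=13 s=5: L1-HIT | VC [56, 16, 21]
  [16] addr=0xad blk=21 s=5: VC-HIT | VC [56, 16, 13]
  [17] addr=0x6d blk=13 s=5: VC-HIT | VC [56, 16, 21]

SEQ = [MISS, L1-HIT, MISS, L1-HIT, L1-HIT, MISS, L1-HIT, L1-HIT, L1-HIT, L1-HIT, MISS, L1-HIT, L1-HIT, MISS, VC-HIT, L1-HIT, VC-HIT, VC-HIT]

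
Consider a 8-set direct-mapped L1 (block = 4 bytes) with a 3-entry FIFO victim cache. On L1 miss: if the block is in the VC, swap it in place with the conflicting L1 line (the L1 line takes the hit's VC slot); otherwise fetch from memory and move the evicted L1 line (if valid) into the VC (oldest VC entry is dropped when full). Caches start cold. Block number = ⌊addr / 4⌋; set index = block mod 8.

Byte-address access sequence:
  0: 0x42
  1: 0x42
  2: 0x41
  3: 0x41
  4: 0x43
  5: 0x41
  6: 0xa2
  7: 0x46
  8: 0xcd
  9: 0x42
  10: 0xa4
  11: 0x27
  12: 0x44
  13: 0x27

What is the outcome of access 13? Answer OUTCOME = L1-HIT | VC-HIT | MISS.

  [0] addr=0x42 blk=16 s=0: MISS | VC []
  [1] addr=0x42 blk=16 s=0: L1-HIT | VC []
  [2] addr=0x41 blk=16 s=0: L1-HIT | VC []
  [3] addr=0x41 blk=16 s=0: L1-HIT | VC []
  [4] addr=0x43 blk=16 s=0: L1-HIT | VC []
  [5] addr=0x41 blk=16 s=0: L1-HIT | VC []
  [6] addr=0xa2 blk=40 s=0: MISS | VC [16]
  [7] addr=0x46 blk=17 s=1: MISS | VC [16]
  [8] addr=0xcd blk=51 s=3: MISS | VC [16]
  [9] addr=0x42 blk=16 s=0: VC-HIT | VC [40]
  [10] addr=0xa4 blk=41 s=1: MISS | VC [40, 17]
  [11] addr=0x27 blk=9 s=1: MISS | VC [40, 17, 41]
  [12] addr=0x44 blk=17 s=1: VC-HIT | VC [40, 9, 41]
  [13] addr=0x27 blk=9 s=1: VC-HIT | VC [40, 17, 41]

OUTCOME = VC-HIT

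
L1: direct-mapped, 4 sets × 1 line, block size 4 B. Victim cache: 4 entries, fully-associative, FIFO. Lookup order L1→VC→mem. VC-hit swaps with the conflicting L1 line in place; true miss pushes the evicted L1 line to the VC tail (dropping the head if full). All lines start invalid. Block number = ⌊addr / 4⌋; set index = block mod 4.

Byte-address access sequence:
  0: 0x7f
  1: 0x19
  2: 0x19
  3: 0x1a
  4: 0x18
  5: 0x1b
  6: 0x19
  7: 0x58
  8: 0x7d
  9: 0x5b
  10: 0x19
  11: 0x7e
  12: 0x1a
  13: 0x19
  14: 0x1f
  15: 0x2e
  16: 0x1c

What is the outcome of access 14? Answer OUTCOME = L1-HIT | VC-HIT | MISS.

OUTCOME = MISS

  [0] addr=0x7f blk=31 s=3: MISS | VC []
  [1] addr=0x19 blk=6 s=2: MISS | VC []
  [2] addr=0x19 blk=6 s=2: L1-HIT | VC []
  [3] addr=0x1a blk=6 s=2: L1-HIT | VC []
  [4] addr=0x18 blk=6 s=2: L1-HIT | VC []
  [5] addr=0x1b blk=6 s=2: L1-HIT | VC []
  [6] addr=0x19 blk=6 s=2: L1-HIT | VC []
  [7] addr=0x58 blk=22 s=2: MISS | VC [6]
  [8] addr=0x7d blk=31 s=3: L1-HIT | VC [6]
  [9] addr=0x5b blk=22 s=2: L1-HIT | VC [6]
  [10] addr=0x19 blk=6 s=2: VC-HIT | VC [22]
  [11] addr=0x7e blk=31 s=3: L1-HIT | VC [22]
  [12] addr=0x1a blk=6 s=2: L1-HIT | VC [22]
  [13] addr=0x19 blk=6 s=2: L1-HIT | VC [22]
  [14] addr=0x1f blk=7 s=3: MISS | VC [22, 31]
  [15] addr=0x2e blk=11 s=3: MISS | VC [22, 31, 7]
  [16] addr=0x1c blk=7 s=3: VC-HIT | VC [22, 31, 11]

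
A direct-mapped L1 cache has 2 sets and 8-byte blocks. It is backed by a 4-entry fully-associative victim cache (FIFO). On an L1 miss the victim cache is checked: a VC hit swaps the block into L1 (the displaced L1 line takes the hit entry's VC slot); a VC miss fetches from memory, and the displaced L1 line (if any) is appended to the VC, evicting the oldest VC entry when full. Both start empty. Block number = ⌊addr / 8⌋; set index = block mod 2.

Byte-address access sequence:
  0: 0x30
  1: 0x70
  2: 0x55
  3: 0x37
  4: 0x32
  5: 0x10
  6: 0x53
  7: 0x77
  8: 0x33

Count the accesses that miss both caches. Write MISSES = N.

#0 0x30→b6/s0 MISS; vc=[]
#1 0x70→b14/s0 MISS; vc=[6]
#2 0x55→b10/s0 MISS; vc=[6,14]
#3 0x37→b6/s0 VC-HIT; vc=[10,14]
#4 0x32→b6/s0 L1-HIT; vc=[10,14]
#5 0x10→b2/s0 MISS; vc=[10,14,6]
#6 0x53→b10/s0 VC-HIT; vc=[2,14,6]
#7 0x77→b14/s0 VC-HIT; vc=[2,10,6]
#8 0x33→b6/s0 VC-HIT; vc=[2,10,14]

MISSES = 4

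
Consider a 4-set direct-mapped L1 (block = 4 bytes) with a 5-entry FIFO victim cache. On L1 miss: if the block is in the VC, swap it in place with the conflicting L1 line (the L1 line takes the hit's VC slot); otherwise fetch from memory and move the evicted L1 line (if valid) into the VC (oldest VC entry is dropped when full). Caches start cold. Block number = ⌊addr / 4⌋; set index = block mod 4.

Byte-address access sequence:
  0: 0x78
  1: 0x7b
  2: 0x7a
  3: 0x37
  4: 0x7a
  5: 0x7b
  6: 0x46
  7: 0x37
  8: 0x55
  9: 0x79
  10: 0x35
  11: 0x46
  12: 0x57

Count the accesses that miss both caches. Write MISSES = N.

0: 0x78 (blk 30, set 2) → MISS  vc=[]
1: 0x7b (blk 30, set 2) → L1-HIT  vc=[]
2: 0x7a (blk 30, set 2) → L1-HIT  vc=[]
3: 0x37 (blk 13, set 1) → MISS  vc=[]
4: 0x7a (blk 30, set 2) → L1-HIT  vc=[]
5: 0x7b (blk 30, set 2) → L1-HIT  vc=[]
6: 0x46 (blk 17, set 1) → MISS  vc=[13]
7: 0x37 (blk 13, set 1) → VC-HIT  vc=[17]
8: 0x55 (blk 21, set 1) → MISS  vc=[17, 13]
9: 0x79 (blk 30, set 2) → L1-HIT  vc=[17, 13]
10: 0x35 (blk 13, set 1) → VC-HIT  vc=[17, 21]
11: 0x46 (blk 17, set 1) → VC-HIT  vc=[13, 21]
12: 0x57 (blk 21, set 1) → VC-HIT  vc=[13, 17]

MISSES = 4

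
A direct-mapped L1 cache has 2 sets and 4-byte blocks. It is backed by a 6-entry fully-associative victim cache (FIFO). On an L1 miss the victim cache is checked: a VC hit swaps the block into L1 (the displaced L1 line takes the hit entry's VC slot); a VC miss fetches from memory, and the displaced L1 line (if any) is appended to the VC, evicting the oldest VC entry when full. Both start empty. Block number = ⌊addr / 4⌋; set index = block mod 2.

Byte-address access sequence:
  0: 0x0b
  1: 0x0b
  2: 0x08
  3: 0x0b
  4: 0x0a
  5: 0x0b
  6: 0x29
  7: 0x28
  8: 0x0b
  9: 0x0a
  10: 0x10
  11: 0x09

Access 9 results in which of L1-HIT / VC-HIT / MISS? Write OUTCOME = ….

0: 0xb (blk 2, set 0) → MISS  vc=[]
1: 0xb (blk 2, set 0) → L1-HIT  vc=[]
2: 0x8 (blk 2, set 0) → L1-HIT  vc=[]
3: 0xb (blk 2, set 0) → L1-HIT  vc=[]
4: 0xa (blk 2, set 0) → L1-HIT  vc=[]
5: 0xb (blk 2, set 0) → L1-HIT  vc=[]
6: 0x29 (blk 10, set 0) → MISS  vc=[2]
7: 0x28 (blk 10, set 0) → L1-HIT  vc=[2]
8: 0xb (blk 2, set 0) → VC-HIT  vc=[10]
9: 0xa (blk 2, set 0) → L1-HIT  vc=[10]
10: 0x10 (blk 4, set 0) → MISS  vc=[10, 2]
11: 0x9 (blk 2, set 0) → VC-HIT  vc=[10, 4]

OUTCOME = L1-HIT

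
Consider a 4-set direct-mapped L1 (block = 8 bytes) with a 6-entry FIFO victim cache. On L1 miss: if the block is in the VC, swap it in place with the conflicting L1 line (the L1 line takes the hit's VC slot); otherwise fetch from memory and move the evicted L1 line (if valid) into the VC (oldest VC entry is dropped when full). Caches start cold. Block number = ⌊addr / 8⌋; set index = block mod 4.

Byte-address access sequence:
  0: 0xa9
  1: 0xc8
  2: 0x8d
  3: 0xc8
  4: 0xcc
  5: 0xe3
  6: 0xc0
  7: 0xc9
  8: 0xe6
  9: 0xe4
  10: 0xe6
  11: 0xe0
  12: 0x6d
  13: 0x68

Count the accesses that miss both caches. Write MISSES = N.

0: 0xa9 (blk 21, set 1) → MISS  vc=[]
1: 0xc8 (blk 25, set 1) → MISS  vc=[21]
2: 0x8d (blk 17, set 1) → MISS  vc=[21, 25]
3: 0xc8 (blk 25, set 1) → VC-HIT  vc=[21, 17]
4: 0xcc (blk 25, set 1) → L1-HIT  vc=[21, 17]
5: 0xe3 (blk 28, set 0) → MISS  vc=[21, 17]
6: 0xc0 (blk 24, set 0) → MISS  vc=[21, 17, 28]
7: 0xc9 (blk 25, set 1) → L1-HIT  vc=[21, 17, 28]
8: 0xe6 (blk 28, set 0) → VC-HIT  vc=[21, 17, 24]
9: 0xe4 (blk 28, set 0) → L1-HIT  vc=[21, 17, 24]
10: 0xe6 (blk 28, set 0) → L1-HIT  vc=[21, 17, 24]
11: 0xe0 (blk 28, set 0) → L1-HIT  vc=[21, 17, 24]
12: 0x6d (blk 13, set 1) → MISS  vc=[21, 17, 24, 25]
13: 0x68 (blk 13, set 1) → L1-HIT  vc=[21, 17, 24, 25]

MISSES = 6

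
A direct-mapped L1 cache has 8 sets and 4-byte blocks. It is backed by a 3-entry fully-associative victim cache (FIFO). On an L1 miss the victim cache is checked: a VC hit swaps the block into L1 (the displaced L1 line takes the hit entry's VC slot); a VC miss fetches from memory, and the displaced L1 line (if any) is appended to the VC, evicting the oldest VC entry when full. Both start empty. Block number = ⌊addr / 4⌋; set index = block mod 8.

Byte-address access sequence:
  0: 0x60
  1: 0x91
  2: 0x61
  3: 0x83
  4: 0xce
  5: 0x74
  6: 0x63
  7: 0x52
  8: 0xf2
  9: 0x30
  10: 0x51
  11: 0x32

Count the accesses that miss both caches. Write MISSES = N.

MISSES = 8

  [0] addr=0x60 blk=24 s=0: MISS | VC []
  [1] addr=0x91 blk=36 s=4: MISS | VC []
  [2] addr=0x61 blk=24 s=0: L1-HIT | VC []
  [3] addr=0x83 blk=32 s=0: MISS | VC [24]
  [4] addr=0xce blk=51 s=3: MISS | VC [24]
  [5] addr=0x74 blk=29 s=5: MISS | VC [24]
  [6] addr=0x63 blk=24 s=0: VC-HIT | VC [32]
  [7] addr=0x52 blk=20 s=4: MISS | VC [32, 36]
  [8] addr=0xf2 blk=60 s=4: MISS | VC [32, 36, 20]
  [9] addr=0x30 blk=12 s=4: MISS | VC [36, 20, 60]
  [10] addr=0x51 blk=20 s=4: VC-HIT | VC [36, 12, 60]
  [11] addr=0x32 blk=12 s=4: VC-HIT | VC [36, 20, 60]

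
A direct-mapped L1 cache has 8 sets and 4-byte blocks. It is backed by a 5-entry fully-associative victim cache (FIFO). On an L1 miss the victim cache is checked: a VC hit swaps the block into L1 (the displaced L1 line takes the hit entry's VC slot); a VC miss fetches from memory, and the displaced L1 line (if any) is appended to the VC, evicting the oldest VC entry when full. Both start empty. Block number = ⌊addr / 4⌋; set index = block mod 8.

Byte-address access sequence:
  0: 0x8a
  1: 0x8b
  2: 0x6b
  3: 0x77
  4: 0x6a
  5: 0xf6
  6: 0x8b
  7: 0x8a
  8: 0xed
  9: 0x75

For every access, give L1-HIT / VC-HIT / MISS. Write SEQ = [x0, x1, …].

SEQ = [MISS, L1-HIT, MISS, MISS, L1-HIT, MISS, VC-HIT, L1-HIT, MISS, VC-HIT]

  [0] addr=0x8a blk=34 s=2: MISS | VC []
  [1] addr=0x8b blk=34 s=2: L1-HIT | VC []
  [2] addr=0x6b blk=26 s=2: MISS | VC [34]
  [3] addr=0x77 blk=29 s=5: MISS | VC [34]
  [4] addr=0x6a blk=26 s=2: L1-HIT | VC [34]
  [5] addr=0xf6 blk=61 s=5: MISS | VC [34, 29]
  [6] addr=0x8b blk=34 s=2: VC-HIT | VC [26, 29]
  [7] addr=0x8a blk=34 s=2: L1-HIT | VC [26, 29]
  [8] addr=0xed blk=59 s=3: MISS | VC [26, 29]
  [9] addr=0x75 blk=29 s=5: VC-HIT | VC [26, 61]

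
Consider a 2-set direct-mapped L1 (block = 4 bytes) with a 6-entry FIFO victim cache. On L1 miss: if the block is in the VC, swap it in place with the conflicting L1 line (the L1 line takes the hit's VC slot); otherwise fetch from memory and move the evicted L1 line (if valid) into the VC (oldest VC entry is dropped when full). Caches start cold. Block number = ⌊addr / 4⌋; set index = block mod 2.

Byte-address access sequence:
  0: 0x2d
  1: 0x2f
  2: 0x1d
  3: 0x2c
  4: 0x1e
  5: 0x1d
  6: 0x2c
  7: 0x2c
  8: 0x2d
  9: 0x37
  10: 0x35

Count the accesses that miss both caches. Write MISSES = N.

0: 0x2d (blk 11, set 1) → MISS  vc=[]
1: 0x2f (blk 11, set 1) → L1-HIT  vc=[]
2: 0x1d (blk 7, set 1) → MISS  vc=[11]
3: 0x2c (blk 11, set 1) → VC-HIT  vc=[7]
4: 0x1e (blk 7, set 1) → VC-HIT  vc=[11]
5: 0x1d (blk 7, set 1) → L1-HIT  vc=[11]
6: 0x2c (blk 11, set 1) → VC-HIT  vc=[7]
7: 0x2c (blk 11, set 1) → L1-HIT  vc=[7]
8: 0x2d (blk 11, set 1) → L1-HIT  vc=[7]
9: 0x37 (blk 13, set 1) → MISS  vc=[7, 11]
10: 0x35 (blk 13, set 1) → L1-HIT  vc=[7, 11]

MISSES = 3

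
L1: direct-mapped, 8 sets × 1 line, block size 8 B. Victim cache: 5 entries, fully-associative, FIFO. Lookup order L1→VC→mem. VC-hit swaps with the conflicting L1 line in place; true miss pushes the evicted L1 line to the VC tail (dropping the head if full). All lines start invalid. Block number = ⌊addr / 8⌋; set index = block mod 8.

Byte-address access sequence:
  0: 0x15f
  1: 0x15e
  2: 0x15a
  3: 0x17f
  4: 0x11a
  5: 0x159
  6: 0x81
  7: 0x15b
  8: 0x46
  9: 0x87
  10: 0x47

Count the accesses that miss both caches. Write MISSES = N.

MISSES = 5

0: 0x15f (blk 43, set 3) → MISS  vc=[]
1: 0x15e (blk 43, set 3) → L1-HIT  vc=[]
2: 0x15a (blk 43, set 3) → L1-HIT  vc=[]
3: 0x17f (blk 47, set 7) → MISS  vc=[]
4: 0x11a (blk 35, set 3) → MISS  vc=[43]
5: 0x159 (blk 43, set 3) → VC-HIT  vc=[35]
6: 0x81 (blk 16, set 0) → MISS  vc=[35]
7: 0x15b (blk 43, set 3) → L1-HIT  vc=[35]
8: 0x46 (blk 8, set 0) → MISS  vc=[35, 16]
9: 0x87 (blk 16, set 0) → VC-HIT  vc=[35, 8]
10: 0x47 (blk 8, set 0) → VC-HIT  vc=[35, 16]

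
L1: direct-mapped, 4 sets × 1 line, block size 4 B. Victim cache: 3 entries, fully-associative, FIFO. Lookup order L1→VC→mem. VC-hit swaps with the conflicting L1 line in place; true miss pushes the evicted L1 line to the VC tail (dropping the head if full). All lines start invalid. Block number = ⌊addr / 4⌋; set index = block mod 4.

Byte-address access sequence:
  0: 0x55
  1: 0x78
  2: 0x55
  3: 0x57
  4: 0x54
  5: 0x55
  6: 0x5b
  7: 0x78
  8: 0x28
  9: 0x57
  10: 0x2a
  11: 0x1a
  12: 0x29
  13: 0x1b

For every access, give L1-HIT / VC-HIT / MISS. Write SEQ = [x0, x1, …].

#0 0x55→b21/s1 MISS; vc=[]
#1 0x78→b30/s2 MISS; vc=[]
#2 0x55→b21/s1 L1-HIT; vc=[]
#3 0x57→b21/s1 L1-HIT; vc=[]
#4 0x54→b21/s1 L1-HIT; vc=[]
#5 0x55→b21/s1 L1-HIT; vc=[]
#6 0x5b→b22/s2 MISS; vc=[30]
#7 0x78→b30/s2 VC-HIT; vc=[22]
#8 0x28→b10/s2 MISS; vc=[22,30]
#9 0x57→b21/s1 L1-HIT; vc=[22,30]
#10 0x2a→b10/s2 L1-HIT; vc=[22,30]
#11 0x1a→b6/s2 MISS; vc=[22,30,10]
#12 0x29→b10/s2 VC-HIT; vc=[22,30,6]
#13 0x1b→b6/s2 VC-HIT; vc=[22,30,10]

SEQ = [MISS, MISS, L1-HIT, L1-HIT, L1-HIT, L1-HIT, MISS, VC-HIT, MISS, L1-HIT, L1-HIT, MISS, VC-HIT, VC-HIT]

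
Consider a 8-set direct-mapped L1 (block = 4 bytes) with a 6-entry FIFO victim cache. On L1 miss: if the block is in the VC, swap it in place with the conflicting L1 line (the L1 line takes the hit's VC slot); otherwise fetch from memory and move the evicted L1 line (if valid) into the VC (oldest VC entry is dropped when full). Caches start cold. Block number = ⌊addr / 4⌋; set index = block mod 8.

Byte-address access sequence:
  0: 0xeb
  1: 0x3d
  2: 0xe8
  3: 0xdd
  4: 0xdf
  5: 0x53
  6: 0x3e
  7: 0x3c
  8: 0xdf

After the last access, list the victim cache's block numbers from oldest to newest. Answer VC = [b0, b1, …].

VC = [15]

  [0] addr=0xeb blk=58 s=2: MISS | VC []
  [1] addr=0x3d blk=15 s=7: MISS | VC []
  [2] addr=0xe8 blk=58 s=2: L1-HIT | VC []
  [3] addr=0xdd blk=55 s=7: MISS | VC [15]
  [4] addr=0xdf blk=55 s=7: L1-HIT | VC [15]
  [5] addr=0x53 blk=20 s=4: MISS | VC [15]
  [6] addr=0x3e blk=15 s=7: VC-HIT | VC [55]
  [7] addr=0x3c blk=15 s=7: L1-HIT | VC [55]
  [8] addr=0xdf blk=55 s=7: VC-HIT | VC [15]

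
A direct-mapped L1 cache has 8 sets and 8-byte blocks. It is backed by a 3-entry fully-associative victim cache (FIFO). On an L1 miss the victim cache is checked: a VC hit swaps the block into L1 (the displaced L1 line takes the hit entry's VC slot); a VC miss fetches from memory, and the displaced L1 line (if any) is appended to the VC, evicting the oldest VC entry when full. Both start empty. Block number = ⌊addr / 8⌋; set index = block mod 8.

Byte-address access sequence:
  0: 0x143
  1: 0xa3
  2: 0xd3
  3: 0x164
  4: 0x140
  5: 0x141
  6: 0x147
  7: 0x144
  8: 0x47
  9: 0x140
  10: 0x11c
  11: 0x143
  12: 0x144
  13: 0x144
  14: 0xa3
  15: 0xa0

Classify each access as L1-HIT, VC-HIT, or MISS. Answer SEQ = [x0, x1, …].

SEQ = [MISS, MISS, MISS, MISS, L1-HIT, L1-HIT, L1-HIT, L1-HIT, MISS, VC-HIT, MISS, L1-HIT, L1-HIT, L1-HIT, VC-HIT, L1-HIT]

0: 0x143 (blk 40, set 0) → MISS  vc=[]
1: 0xa3 (blk 20, set 4) → MISS  vc=[]
2: 0xd3 (blk 26, set 2) → MISS  vc=[]
3: 0x164 (blk 44, set 4) → MISS  vc=[20]
4: 0x140 (blk 40, set 0) → L1-HIT  vc=[20]
5: 0x141 (blk 40, set 0) → L1-HIT  vc=[20]
6: 0x147 (blk 40, set 0) → L1-HIT  vc=[20]
7: 0x144 (blk 40, set 0) → L1-HIT  vc=[20]
8: 0x47 (blk 8, set 0) → MISS  vc=[20, 40]
9: 0x140 (blk 40, set 0) → VC-HIT  vc=[20, 8]
10: 0x11c (blk 35, set 3) → MISS  vc=[20, 8]
11: 0x143 (blk 40, set 0) → L1-HIT  vc=[20, 8]
12: 0x144 (blk 40, set 0) → L1-HIT  vc=[20, 8]
13: 0x144 (blk 40, set 0) → L1-HIT  vc=[20, 8]
14: 0xa3 (blk 20, set 4) → VC-HIT  vc=[44, 8]
15: 0xa0 (blk 20, set 4) → L1-HIT  vc=[44, 8]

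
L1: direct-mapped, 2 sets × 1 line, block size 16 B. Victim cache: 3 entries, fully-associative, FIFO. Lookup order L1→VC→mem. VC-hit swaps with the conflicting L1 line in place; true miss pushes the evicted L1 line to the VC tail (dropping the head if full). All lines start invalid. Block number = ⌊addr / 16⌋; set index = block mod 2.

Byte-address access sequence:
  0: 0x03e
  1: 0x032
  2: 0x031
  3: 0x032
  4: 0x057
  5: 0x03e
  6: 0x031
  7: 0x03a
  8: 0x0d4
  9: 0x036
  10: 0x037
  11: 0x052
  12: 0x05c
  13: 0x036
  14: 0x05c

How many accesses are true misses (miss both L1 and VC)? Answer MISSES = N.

  [0] addr=0x3e blk=3 s=1: MISS | VC []
  [1] addr=0x32 blk=3 s=1: L1-HIT | VC []
  [2] addr=0x31 blk=3 s=1: L1-HIT | VC []
  [3] addr=0x32 blk=3 s=1: L1-HIT | VC []
  [4] addr=0x57 blk=5 s=1: MISS | VC [3]
  [5] addr=0x3e blk=3 s=1: VC-HIT | VC [5]
  [6] addr=0x31 blk=3 s=1: L1-HIT | VC [5]
  [7] addr=0x3a blk=3 s=1: L1-HIT | VC [5]
  [8] addr=0xd4 blk=13 s=1: MISS | VC [5, 3]
  [9] addr=0x36 blk=3 s=1: VC-HIT | VC [5, 13]
  [10] addr=0x37 blk=3 s=1: L1-HIT | VC [5, 13]
  [11] addr=0x52 blk=5 s=1: VC-HIT | VC [3, 13]
  [12] addr=0x5c blk=5 s=1: L1-HIT | VC [3, 13]
  [13] addr=0x36 blk=3 s=1: VC-HIT | VC [5, 13]
  [14] addr=0x5c blk=5 s=1: VC-HIT | VC [3, 13]

MISSES = 3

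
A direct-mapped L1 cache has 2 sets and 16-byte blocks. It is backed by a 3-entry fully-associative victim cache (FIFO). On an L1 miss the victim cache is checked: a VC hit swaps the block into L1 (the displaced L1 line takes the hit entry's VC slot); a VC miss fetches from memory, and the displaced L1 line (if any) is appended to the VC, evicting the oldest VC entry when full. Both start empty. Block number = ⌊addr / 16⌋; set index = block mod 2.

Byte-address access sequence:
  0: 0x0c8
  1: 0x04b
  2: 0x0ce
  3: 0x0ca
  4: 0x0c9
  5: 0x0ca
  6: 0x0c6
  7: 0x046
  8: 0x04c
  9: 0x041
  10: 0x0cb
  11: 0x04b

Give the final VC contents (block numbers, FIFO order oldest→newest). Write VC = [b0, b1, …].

  [0] addr=0xc8 blk=12 s=0: MISS | VC []
  [1] addr=0x4b blk=4 s=0: MISS | VC [12]
  [2] addr=0xce blk=12 s=0: VC-HIT | VC [4]
  [3] addr=0xca blk=12 s=0: L1-HIT | VC [4]
  [4] addr=0xc9 blk=12 s=0: L1-HIT | VC [4]
  [5] addr=0xca blk=12 s=0: L1-HIT | VC [4]
  [6] addr=0xc6 blk=12 s=0: L1-HIT | VC [4]
  [7] addr=0x46 blk=4 s=0: VC-HIT | VC [12]
  [8] addr=0x4c blk=4 s=0: L1-HIT | VC [12]
  [9] addr=0x41 blk=4 s=0: L1-HIT | VC [12]
  [10] addr=0xcb blk=12 s=0: VC-HIT | VC [4]
  [11] addr=0x4b blk=4 s=0: VC-HIT | VC [12]

VC = [12]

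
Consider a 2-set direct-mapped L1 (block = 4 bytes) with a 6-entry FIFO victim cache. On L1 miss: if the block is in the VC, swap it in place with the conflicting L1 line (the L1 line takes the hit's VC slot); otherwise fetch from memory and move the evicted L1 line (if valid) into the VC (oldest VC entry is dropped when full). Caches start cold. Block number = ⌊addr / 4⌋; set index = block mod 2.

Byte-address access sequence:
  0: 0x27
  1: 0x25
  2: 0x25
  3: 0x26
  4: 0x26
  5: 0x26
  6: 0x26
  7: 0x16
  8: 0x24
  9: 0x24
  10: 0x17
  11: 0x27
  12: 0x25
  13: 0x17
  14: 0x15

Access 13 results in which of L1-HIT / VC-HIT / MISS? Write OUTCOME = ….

  [0] addr=0x27 blk=9 s=1: MISS | VC []
  [1] addr=0x25 blk=9 s=1: L1-HIT | VC []
  [2] addr=0x25 blk=9 s=1: L1-HIT | VC []
  [3] addr=0x26 blk=9 s=1: L1-HIT | VC []
  [4] addr=0x26 blk=9 s=1: L1-HIT | VC []
  [5] addr=0x26 blk=9 s=1: L1-HIT | VC []
  [6] addr=0x26 blk=9 s=1: L1-HIT | VC []
  [7] addr=0x16 blk=5 s=1: MISS | VC [9]
  [8] addr=0x24 blk=9 s=1: VC-HIT | VC [5]
  [9] addr=0x24 blk=9 s=1: L1-HIT | VC [5]
  [10] addr=0x17 blk=5 s=1: VC-HIT | VC [9]
  [11] addr=0x27 blk=9 s=1: VC-HIT | VC [5]
  [12] addr=0x25 blk=9 s=1: L1-HIT | VC [5]
  [13] addr=0x17 blk=5 s=1: VC-HIT | VC [9]
  [14] addr=0x15 blk=5 s=1: L1-HIT | VC [9]

OUTCOME = VC-HIT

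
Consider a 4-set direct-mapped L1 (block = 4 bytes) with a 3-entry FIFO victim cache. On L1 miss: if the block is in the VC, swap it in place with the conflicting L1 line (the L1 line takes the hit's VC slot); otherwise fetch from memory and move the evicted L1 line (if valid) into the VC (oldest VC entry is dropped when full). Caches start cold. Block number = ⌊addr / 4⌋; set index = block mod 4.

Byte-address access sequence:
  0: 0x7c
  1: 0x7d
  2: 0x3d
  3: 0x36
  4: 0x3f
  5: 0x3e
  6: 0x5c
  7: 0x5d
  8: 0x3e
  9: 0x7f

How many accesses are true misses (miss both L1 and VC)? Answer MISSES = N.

MISSES = 4

#0 0x7c→b31/s3 MISS; vc=[]
#1 0x7d→b31/s3 L1-HIT; vc=[]
#2 0x3d→b15/s3 MISS; vc=[31]
#3 0x36→b13/s1 MISS; vc=[31]
#4 0x3f→b15/s3 L1-HIT; vc=[31]
#5 0x3e→b15/s3 L1-HIT; vc=[31]
#6 0x5c→b23/s3 MISS; vc=[31,15]
#7 0x5d→b23/s3 L1-HIT; vc=[31,15]
#8 0x3e→b15/s3 VC-HIT; vc=[31,23]
#9 0x7f→b31/s3 VC-HIT; vc=[15,23]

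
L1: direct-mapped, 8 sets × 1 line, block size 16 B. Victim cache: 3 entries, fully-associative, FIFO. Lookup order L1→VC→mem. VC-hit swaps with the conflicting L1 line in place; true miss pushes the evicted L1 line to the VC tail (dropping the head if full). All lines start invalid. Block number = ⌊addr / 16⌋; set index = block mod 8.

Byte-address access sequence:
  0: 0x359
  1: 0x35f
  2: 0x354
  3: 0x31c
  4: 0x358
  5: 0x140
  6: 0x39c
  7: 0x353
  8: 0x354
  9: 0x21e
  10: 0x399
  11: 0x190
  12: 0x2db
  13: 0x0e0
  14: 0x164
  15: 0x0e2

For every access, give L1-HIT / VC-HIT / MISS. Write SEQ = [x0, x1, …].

  [0] addr=0x359 blk=53 s=5: MISS | VC []
  [1] addr=0x35f blk=53 s=5: L1-HIT | VC []
  [2] addr=0x354 blk=53 s=5: L1-HIT | VC []
  [3] addr=0x31c blk=49 s=1: MISS | VC []
  [4] addr=0x358 blk=53 s=5: L1-HIT | VC []
  [5] addr=0x140 blk=20 s=4: MISS | VC []
  [6] addr=0x39c blk=57 s=1: MISS | VC [49]
  [7] addr=0x353 blk=53 s=5: L1-HIT | VC [49]
  [8] addr=0x354 blk=53 s=5: L1-HIT | VC [49]
  [9] addr=0x21e blk=33 s=1: MISS | VC [49, 57]
  [10] addr=0x399 blk=57 s=1: VC-HIT | VC [49, 33]
  [11] addr=0x190 blk=25 s=1: MISS | VC [49, 33, 57]
  [12] addr=0x2db blk=45 s=5: MISS | VC [33, 57, 53]
  [13] addr=0xe0 blk=14 s=6: MISS | VC [33, 57, 53]
  [14] addr=0x164 blk=22 s=6: MISS | VC [57, 53, 14]
  [15] addr=0xe2 blk=14 s=6: VC-HIT | VC [57, 53, 22]

SEQ = [MISS, L1-HIT, L1-HIT, MISS, L1-HIT, MISS, MISS, L1-HIT, L1-HIT, MISS, VC-HIT, MISS, MISS, MISS, MISS, VC-HIT]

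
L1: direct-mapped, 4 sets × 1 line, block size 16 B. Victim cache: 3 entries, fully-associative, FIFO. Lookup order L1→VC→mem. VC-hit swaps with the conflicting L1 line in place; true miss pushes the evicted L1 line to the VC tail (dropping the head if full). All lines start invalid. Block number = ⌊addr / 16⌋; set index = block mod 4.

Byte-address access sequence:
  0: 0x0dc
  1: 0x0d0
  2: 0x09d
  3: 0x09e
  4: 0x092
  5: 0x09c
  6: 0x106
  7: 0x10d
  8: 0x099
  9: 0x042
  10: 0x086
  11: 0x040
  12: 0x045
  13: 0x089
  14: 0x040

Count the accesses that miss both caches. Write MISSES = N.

  [0] addr=0xdc blk=13 s=1: MISS | VC []
  [1] addr=0xd0 blk=13 s=1: L1-HIT | VC []
  [2] addr=0x9d blk=9 s=1: MISS | VC [13]
  [3] addr=0x9e blk=9 s=1: L1-HIT | VC [13]
  [4] addr=0x92 blk=9 s=1: L1-HIT | VC [13]
  [5] addr=0x9c blk=9 s=1: L1-HIT | VC [13]
  [6] addr=0x106 blk=16 s=0: MISS | VC [13]
  [7] addr=0x10d blk=16 s=0: L1-HIT | VC [13]
  [8] addr=0x99 blk=9 s=1: L1-HIT | VC [13]
  [9] addr=0x42 blk=4 s=0: MISS | VC [13, 16]
  [10] addr=0x86 blk=8 s=0: MISS | VC [13, 16, 4]
  [11] addr=0x40 blk=4 s=0: VC-HIT | VC [13, 16, 8]
  [12] addr=0x45 blk=4 s=0: L1-HIT | VC [13, 16, 8]
  [13] addr=0x89 blk=8 s=0: VC-HIT | VC [13, 16, 4]
  [14] addr=0x40 blk=4 s=0: VC-HIT | VC [13, 16, 8]

MISSES = 5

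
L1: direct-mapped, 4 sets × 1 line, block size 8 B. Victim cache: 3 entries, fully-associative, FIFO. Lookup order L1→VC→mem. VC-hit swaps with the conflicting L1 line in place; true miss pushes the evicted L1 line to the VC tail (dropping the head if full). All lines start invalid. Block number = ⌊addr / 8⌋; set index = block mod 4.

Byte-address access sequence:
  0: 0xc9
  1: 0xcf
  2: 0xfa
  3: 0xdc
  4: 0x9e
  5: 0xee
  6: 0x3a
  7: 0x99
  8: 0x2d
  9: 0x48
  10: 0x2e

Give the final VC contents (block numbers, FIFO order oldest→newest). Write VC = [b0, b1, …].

  [0] addr=0xc9 blk=25 s=1: MISS | VC []
  [1] addr=0xcf blk=25 s=1: L1-HIT | VC []
  [2] addr=0xfa blk=31 s=3: MISS | VC []
  [3] addr=0xdc blk=27 s=3: MISS | VC [31]
  [4] addr=0x9e blk=19 s=3: MISS | VC [31, 27]
  [5] addr=0xee blk=29 s=1: MISS | VC [31, 27, 25]
  [6] addr=0x3a blk=7 s=3: MISS | VC [27, 25, 19]
  [7] addr=0x99 blk=19 s=3: VC-HIT | VC [27, 25, 7]
  [8] addr=0x2d blk=5 s=1: MISS | VC [25, 7, 29]
  [9] addr=0x48 blk=9 s=1: MISS | VC [7, 29, 5]
  [10] addr=0x2e blk=5 s=1: VC-HIT | VC [7, 29, 9]

VC = [7, 29, 9]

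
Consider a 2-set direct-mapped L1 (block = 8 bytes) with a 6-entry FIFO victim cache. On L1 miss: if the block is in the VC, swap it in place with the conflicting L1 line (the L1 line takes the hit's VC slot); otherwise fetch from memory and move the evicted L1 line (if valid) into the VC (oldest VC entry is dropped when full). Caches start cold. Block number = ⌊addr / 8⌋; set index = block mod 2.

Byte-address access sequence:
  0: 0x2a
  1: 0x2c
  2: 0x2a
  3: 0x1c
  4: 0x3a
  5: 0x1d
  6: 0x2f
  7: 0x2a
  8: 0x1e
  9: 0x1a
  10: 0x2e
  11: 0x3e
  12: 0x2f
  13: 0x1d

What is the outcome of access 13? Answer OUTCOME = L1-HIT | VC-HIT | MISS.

#0 0x2a→b5/s1 MISS; vc=[]
#1 0x2c→b5/s1 L1-HIT; vc=[]
#2 0x2a→b5/s1 L1-HIT; vc=[]
#3 0x1c→b3/s1 MISS; vc=[5]
#4 0x3a→b7/s1 MISS; vc=[5,3]
#5 0x1d→b3/s1 VC-HIT; vc=[5,7]
#6 0x2f→b5/s1 VC-HIT; vc=[3,7]
#7 0x2a→b5/s1 L1-HIT; vc=[3,7]
#8 0x1e→b3/s1 VC-HIT; vc=[5,7]
#9 0x1a→b3/s1 L1-HIT; vc=[5,7]
#10 0x2e→b5/s1 VC-HIT; vc=[3,7]
#11 0x3e→b7/s1 VC-HIT; vc=[3,5]
#12 0x2f→b5/s1 VC-HIT; vc=[3,7]
#13 0x1d→b3/s1 VC-HIT; vc=[5,7]

OUTCOME = VC-HIT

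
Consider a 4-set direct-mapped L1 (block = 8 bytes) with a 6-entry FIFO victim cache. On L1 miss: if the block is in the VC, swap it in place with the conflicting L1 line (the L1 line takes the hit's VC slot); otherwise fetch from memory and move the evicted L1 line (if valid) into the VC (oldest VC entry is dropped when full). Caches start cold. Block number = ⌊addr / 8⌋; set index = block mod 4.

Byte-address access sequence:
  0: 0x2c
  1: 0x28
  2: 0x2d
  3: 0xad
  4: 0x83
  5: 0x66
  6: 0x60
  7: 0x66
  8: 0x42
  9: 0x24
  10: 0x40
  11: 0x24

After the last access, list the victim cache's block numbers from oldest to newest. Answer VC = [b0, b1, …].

VC = [5, 16, 12, 8]

0: 0x2c (blk 5, set 1) → MISS  vc=[]
1: 0x28 (blk 5, set 1) → L1-HIT  vc=[]
2: 0x2d (blk 5, set 1) → L1-HIT  vc=[]
3: 0xad (blk 21, set 1) → MISS  vc=[5]
4: 0x83 (blk 16, set 0) → MISS  vc=[5]
5: 0x66 (blk 12, set 0) → MISS  vc=[5, 16]
6: 0x60 (blk 12, set 0) → L1-HIT  vc=[5, 16]
7: 0x66 (blk 12, set 0) → L1-HIT  vc=[5, 16]
8: 0x42 (blk 8, set 0) → MISS  vc=[5, 16, 12]
9: 0x24 (blk 4, set 0) → MISS  vc=[5, 16, 12, 8]
10: 0x40 (blk 8, set 0) → VC-HIT  vc=[5, 16, 12, 4]
11: 0x24 (blk 4, set 0) → VC-HIT  vc=[5, 16, 12, 8]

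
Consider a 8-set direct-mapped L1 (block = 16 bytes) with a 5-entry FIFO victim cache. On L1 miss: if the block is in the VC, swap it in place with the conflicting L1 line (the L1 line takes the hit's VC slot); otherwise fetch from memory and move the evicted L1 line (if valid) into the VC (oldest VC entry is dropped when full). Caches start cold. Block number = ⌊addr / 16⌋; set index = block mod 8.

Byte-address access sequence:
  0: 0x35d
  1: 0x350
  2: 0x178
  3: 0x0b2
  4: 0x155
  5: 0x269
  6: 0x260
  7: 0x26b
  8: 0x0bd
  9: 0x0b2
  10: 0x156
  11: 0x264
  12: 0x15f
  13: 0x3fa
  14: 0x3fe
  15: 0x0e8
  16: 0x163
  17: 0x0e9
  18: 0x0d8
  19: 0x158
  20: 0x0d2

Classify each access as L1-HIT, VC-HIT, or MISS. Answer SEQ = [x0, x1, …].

SEQ = [MISS, L1-HIT, MISS, MISS, MISS, MISS, L1-HIT, L1-HIT, L1-HIT, L1-HIT, L1-HIT, L1-HIT, L1-HIT, MISS, L1-HIT, MISS, MISS, VC-HIT, MISS, VC-HIT, VC-HIT]

0: 0x35d (blk 53, set 5) → MISS  vc=[]
1: 0x350 (blk 53, set 5) → L1-HIT  vc=[]
2: 0x178 (blk 23, set 7) → MISS  vc=[]
3: 0xb2 (blk 11, set 3) → MISS  vc=[]
4: 0x155 (blk 21, set 5) → MISS  vc=[53]
5: 0x269 (blk 38, set 6) → MISS  vc=[53]
6: 0x260 (blk 38, set 6) → L1-HIT  vc=[53]
7: 0x26b (blk 38, set 6) → L1-HIT  vc=[53]
8: 0xbd (blk 11, set 3) → L1-HIT  vc=[53]
9: 0xb2 (blk 11, set 3) → L1-HIT  vc=[53]
10: 0x156 (blk 21, set 5) → L1-HIT  vc=[53]
11: 0x264 (blk 38, set 6) → L1-HIT  vc=[53]
12: 0x15f (blk 21, set 5) → L1-HIT  vc=[53]
13: 0x3fa (blk 63, set 7) → MISS  vc=[53, 23]
14: 0x3fe (blk 63, set 7) → L1-HIT  vc=[53, 23]
15: 0xe8 (blk 14, set 6) → MISS  vc=[53, 23, 38]
16: 0x163 (blk 22, set 6) → MISS  vc=[53, 23, 38, 14]
17: 0xe9 (blk 14, set 6) → VC-HIT  vc=[53, 23, 38, 22]
18: 0xd8 (blk 13, set 5) → MISS  vc=[53, 23, 38, 22, 21]
19: 0x158 (blk 21, set 5) → VC-HIT  vc=[53, 23, 38, 22, 13]
20: 0xd2 (blk 13, set 5) → VC-HIT  vc=[53, 23, 38, 22, 21]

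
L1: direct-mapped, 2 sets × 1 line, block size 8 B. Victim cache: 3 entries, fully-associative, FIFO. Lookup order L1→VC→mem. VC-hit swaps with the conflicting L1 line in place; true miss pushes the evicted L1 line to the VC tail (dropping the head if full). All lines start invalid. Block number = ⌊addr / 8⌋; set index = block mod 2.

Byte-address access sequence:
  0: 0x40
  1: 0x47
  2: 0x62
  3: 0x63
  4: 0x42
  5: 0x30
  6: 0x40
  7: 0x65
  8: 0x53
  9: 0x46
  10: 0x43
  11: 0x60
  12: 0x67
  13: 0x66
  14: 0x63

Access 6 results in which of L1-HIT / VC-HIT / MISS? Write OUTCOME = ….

0: 0x40 (blk 8, set 0) → MISS  vc=[]
1: 0x47 (blk 8, set 0) → L1-HIT  vc=[]
2: 0x62 (blk 12, set 0) → MISS  vc=[8]
3: 0x63 (blk 12, set 0) → L1-HIT  vc=[8]
4: 0x42 (blk 8, set 0) → VC-HIT  vc=[12]
5: 0x30 (blk 6, set 0) → MISS  vc=[12, 8]
6: 0x40 (blk 8, set 0) → VC-HIT  vc=[12, 6]
7: 0x65 (blk 12, set 0) → VC-HIT  vc=[8, 6]
8: 0x53 (blk 10, set 0) → MISS  vc=[8, 6, 12]
9: 0x46 (blk 8, set 0) → VC-HIT  vc=[10, 6, 12]
10: 0x43 (blk 8, set 0) → L1-HIT  vc=[10, 6, 12]
11: 0x60 (blk 12, set 0) → VC-HIT  vc=[10, 6, 8]
12: 0x67 (blk 12, set 0) → L1-HIT  vc=[10, 6, 8]
13: 0x66 (blk 12, set 0) → L1-HIT  vc=[10, 6, 8]
14: 0x63 (blk 12, set 0) → L1-HIT  vc=[10, 6, 8]

OUTCOME = VC-HIT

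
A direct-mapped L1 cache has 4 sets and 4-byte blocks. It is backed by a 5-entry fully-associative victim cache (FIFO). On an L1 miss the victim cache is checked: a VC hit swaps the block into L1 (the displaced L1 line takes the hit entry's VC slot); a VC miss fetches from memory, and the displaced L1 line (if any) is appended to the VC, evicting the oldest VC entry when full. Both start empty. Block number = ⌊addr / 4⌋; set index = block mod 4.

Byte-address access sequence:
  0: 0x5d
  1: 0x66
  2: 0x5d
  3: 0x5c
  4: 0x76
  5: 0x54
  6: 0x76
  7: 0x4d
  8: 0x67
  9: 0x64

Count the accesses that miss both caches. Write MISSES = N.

  [0] addr=0x5d blk=23 s=3: MISS | VC []
  [1] addr=0x66 blk=25 s=1: MISS | VC []
  [2] addr=0x5d blk=23 s=3: L1-HIT | VC []
  [3] addr=0x5c blk=23 s=3: L1-HIT | VC []
  [4] addr=0x76 blk=29 s=1: MISS | VC [25]
  [5] addr=0x54 blk=21 s=1: MISS | VC [25, 29]
  [6] addr=0x76 blk=29 s=1: VC-HIT | VC [25, 21]
  [7] addr=0x4d blk=19 s=3: MISS | VC [25, 21, 23]
  [8] addr=0x67 blk=25 s=1: VC-HIT | VC [29, 21, 23]
  [9] addr=0x64 blk=25 s=1: L1-HIT | VC [29, 21, 23]

MISSES = 5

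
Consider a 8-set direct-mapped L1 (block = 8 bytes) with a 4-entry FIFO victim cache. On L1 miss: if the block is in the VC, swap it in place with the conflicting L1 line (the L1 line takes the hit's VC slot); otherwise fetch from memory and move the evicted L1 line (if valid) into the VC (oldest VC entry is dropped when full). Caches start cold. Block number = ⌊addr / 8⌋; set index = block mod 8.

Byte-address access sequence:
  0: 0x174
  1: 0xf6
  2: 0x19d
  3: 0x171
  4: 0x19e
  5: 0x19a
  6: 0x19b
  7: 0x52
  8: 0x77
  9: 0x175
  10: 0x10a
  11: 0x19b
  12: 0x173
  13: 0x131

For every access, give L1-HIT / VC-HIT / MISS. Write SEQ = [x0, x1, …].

SEQ = [MISS, MISS, MISS, VC-HIT, L1-HIT, L1-HIT, L1-HIT, MISS, MISS, VC-HIT, MISS, L1-HIT, L1-HIT, MISS]

#0 0x174→b46/s6 MISS; vc=[]
#1 0xf6→b30/s6 MISS; vc=[46]
#2 0x19d→b51/s3 MISS; vc=[46]
#3 0x171→b46/s6 VC-HIT; vc=[30]
#4 0x19e→b51/s3 L1-HIT; vc=[30]
#5 0x19a→b51/s3 L1-HIT; vc=[30]
#6 0x19b→b51/s3 L1-HIT; vc=[30]
#7 0x52→b10/s2 MISS; vc=[30]
#8 0x77→b14/s6 MISS; vc=[30,46]
#9 0x175→b46/s6 VC-HIT; vc=[30,14]
#10 0x10a→b33/s1 MISS; vc=[30,14]
#11 0x19b→b51/s3 L1-HIT; vc=[30,14]
#12 0x173→b46/s6 L1-HIT; vc=[30,14]
#13 0x131→b38/s6 MISS; vc=[30,14,46]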